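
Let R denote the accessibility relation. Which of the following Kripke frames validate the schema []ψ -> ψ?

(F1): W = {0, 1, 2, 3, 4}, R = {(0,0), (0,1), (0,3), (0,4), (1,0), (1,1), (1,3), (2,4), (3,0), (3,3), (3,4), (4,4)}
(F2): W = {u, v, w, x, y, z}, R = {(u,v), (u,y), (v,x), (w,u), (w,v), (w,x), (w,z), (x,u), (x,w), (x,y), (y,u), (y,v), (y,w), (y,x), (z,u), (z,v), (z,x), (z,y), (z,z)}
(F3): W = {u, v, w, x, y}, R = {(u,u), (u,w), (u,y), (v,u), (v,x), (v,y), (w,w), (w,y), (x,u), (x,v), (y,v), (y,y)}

none

This is the axiom for reflexivity; its first-order frame correspondent is forall x Rxx.
(F1): fails — world 2 does not see itself.
(F2): fails — world u does not see itself.
(F3): fails — world v does not see itself.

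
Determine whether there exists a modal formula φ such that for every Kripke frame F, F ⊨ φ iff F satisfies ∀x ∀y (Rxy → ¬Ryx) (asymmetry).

If a class were modally definable it would be closed under surjective bounded morphisms (Goldblatt–Thomason).
The 4-cycle (worlds w0,w1,w2,w3 with w0→w1→w2→w3→w0) is asymmetric. Mapping every world to a single reflexive point • is a surjective bounded morphism, and the reflexive point is not asymmetric (R•• but asymmetry requires ¬R••).
So no modal formula (or set of formulas) defines exactly the asymmetric frames.

Not modally definable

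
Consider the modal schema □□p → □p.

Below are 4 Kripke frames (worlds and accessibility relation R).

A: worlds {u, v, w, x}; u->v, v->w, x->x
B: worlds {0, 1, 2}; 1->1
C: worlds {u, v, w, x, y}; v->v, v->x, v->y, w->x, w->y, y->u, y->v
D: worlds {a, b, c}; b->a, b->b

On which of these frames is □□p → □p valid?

B, D

Frame correspondent (Sahlqvist): ∀x ∀y (Rxy → ∃z (Rxz ∧ Rzy)) — i.e. density.
A: fails — Ruv but no z with Ruz and Rzv.
B: satisfies the condition.
C: fails — Rwx but no z with Rwz and Rzx.
D: satisfies the condition.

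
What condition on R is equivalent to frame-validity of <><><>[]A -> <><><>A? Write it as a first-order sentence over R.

forall x forall y (x R^3 y -> exists w (yRw & x R^3 w))

This is a Sahlqvist (Geach-type) schema ◇^3□^1A → □^0◇^3A.
First-order correspondent: forall x forall y (x R^3 y -> exists w (yRw & x R^3 w)).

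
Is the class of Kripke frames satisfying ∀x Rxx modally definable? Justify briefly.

This is a Sahlqvist condition; the T axiom □r → r defines it.

Definable; □r → r defines it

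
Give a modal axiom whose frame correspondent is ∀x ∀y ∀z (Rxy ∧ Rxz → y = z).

This is partial functionality; the standard corresponding axiom is CD: ◇r → □r.

◇r → □r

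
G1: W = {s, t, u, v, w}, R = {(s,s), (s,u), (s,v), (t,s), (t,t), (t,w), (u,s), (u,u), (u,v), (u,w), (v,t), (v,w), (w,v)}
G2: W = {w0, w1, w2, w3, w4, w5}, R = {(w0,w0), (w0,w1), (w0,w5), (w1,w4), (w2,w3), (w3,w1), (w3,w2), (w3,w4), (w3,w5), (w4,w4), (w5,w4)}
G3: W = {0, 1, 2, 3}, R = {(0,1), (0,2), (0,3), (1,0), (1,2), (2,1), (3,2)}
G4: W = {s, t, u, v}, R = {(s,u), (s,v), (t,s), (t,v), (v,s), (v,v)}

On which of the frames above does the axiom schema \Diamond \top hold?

This is the axiom for seriality; its first-order frame correspondent is \forall x \exists y Rxy.
G1: condition met.
G2: condition met.
G3: condition met.
G4: fails — world u has no successor.
Valid on: G1, G2, G3.

G1, G2, G3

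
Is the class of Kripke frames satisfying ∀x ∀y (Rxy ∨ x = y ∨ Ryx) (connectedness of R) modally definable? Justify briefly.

Any modally definable frame class is closed under disjoint unions.
Take 4 disjoint single-world reflexive frames: each is trivially connected, but their disjoint union has 4 worlds with no edge between distinct components, so it is not connected.
So the class is not modally definable.

No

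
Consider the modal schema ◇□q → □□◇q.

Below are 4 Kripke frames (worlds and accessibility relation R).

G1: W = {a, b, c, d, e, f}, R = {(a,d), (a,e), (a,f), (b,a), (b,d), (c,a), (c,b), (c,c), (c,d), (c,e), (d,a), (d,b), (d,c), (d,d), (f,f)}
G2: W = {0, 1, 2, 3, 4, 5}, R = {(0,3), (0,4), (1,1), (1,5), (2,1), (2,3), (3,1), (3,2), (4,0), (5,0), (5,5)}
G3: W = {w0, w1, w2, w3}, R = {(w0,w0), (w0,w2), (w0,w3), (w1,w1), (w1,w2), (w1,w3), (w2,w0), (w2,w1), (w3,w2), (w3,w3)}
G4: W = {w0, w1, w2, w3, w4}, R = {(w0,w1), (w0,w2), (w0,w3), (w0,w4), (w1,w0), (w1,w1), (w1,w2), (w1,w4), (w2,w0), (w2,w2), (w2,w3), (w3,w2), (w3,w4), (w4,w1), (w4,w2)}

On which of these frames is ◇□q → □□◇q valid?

G4

The schema corresponds to a generalized confluence (Geach) condition: ∀x ∀y ∀z ((xRy ∧ xR²z) → ∃w (yRw ∧ zRw)).
G1: fails — aRd, aR²f but no w with dRw and fRw.
G2: fails — 0R3, 0R²0 but no w with 3Rw and 0Rw.
G3: fails — w0Rw2, w0R²w3 but no w with w2Rw and w3Rw.
G4: satisfies the condition.
Valid on: G4.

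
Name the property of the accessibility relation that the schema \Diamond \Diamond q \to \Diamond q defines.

transitivity: \forall x \forall y \forall z (Rxy \wedge Ryz \to Rxz)

Equivalently (dual form): □q → □□q.
Suppose □q→□□q is valid. Take Rxy, Ryz and set V(q)={w : Rxw}. Then □q at x, so □□q at x, so □q at y, so q at z, i.e. Rxz.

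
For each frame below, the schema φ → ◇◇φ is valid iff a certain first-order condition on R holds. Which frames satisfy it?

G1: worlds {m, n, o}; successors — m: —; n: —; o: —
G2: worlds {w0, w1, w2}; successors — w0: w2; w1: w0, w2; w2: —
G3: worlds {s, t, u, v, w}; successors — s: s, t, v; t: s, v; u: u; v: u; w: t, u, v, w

none

Frame correspondent (Sahlqvist): ∀x ∃w (x = w ∧ xR²w) — i.e. a generalized confluence (Geach) condition.
G1: fails — at m but no w with m=w and mR²w.
G2: fails — at w0 but no w with w0=w and w0R²w.
G3: fails — at v but no w* with v=w* and vR²w*.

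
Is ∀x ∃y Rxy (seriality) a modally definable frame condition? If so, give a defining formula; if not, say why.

This is a Sahlqvist condition; the D axiom □q → ◇q defines it.
Suppose □q→◇q is valid. At any x set V(q)=W. Then □q at x, so ◇q at x, so x has a successor.

Definable; □q → ◇q defines it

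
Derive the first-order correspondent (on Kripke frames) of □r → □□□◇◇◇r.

This is a Sahlqvist (Geach-type) schema ◇^0□^1r → □^3◇^3r.
Minimal-valuation argument: fix x; take any y with xR^0y and any z with xR^3z. Set V(r) to the set of worlds R-reachable from y in exactly 1 step. Then □^1r holds at y, so the antecedent holds at x; validity forces ◇^3r at z, giving a w with zR^3w and yR^1w.
First-order correspondent: ∀x ∀z (xR³z → ∃w (xRw ∧ zR³w)).

∀x ∀z (xR³z → ∃w (xRw ∧ zR³w))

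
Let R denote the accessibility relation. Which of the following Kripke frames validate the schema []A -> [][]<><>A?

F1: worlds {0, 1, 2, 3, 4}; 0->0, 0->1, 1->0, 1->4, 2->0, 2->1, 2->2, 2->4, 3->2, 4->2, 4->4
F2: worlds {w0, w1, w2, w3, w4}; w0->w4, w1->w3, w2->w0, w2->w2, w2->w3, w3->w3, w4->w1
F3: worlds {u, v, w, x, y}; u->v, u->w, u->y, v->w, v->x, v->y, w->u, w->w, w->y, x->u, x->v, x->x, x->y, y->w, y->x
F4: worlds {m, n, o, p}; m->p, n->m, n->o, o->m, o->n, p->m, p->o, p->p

Frame correspondent (Sahlqvist): forall x forall z (x R^2 z -> exists w (xRw & z R^2 w)) — i.e. a generalized confluence (Geach) condition.
F1: fails — 3R²0 but no w with 3Rw and 0R²w.
F2: fails — w0R²w1 but no w with w0Rw and w1R²w.
F3: holds.
F4: holds.
Valid on: F3, F4.

F3, F4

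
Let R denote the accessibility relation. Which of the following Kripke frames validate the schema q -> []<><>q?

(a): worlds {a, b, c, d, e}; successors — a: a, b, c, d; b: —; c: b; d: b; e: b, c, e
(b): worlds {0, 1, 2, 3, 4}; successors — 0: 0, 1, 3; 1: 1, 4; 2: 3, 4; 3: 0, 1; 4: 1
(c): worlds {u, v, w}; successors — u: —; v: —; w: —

(c)

Frame correspondent (Sahlqvist): forall x forall z (xRz -> exists w (x = w & z R^2 w)) — i.e. a generalized confluence (Geach) condition.
(a): fails — aRb but no w with a=w and bR²w.
(b): fails — 0R1 but no w with 0=w and 1R²w.
(c): satisfies the condition.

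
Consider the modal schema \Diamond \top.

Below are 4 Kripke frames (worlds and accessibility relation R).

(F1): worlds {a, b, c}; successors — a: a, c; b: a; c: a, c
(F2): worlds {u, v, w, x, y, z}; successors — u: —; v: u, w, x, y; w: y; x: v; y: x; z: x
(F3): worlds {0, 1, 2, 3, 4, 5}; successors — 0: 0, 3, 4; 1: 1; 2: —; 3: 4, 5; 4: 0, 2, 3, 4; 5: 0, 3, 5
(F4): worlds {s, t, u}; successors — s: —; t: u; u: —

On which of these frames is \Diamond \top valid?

This is the axiom for seriality; its first-order frame correspondent is \forall x \exists y Rxy.
(F1): satisfies the condition.
(F2): fails — world u has no successor.
(F3): fails — world 2 has no successor.
(F4): fails — world s has no successor.

(F1)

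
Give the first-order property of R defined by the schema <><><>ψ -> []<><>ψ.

This is a Sahlqvist (Geach-type) schema ◇^3□^0ψ → □^1◇^2ψ.
First-order correspondent: forall x forall y forall z ((x R^3 y & xRz) -> exists w (y = w & z R^2 w)).

forall x forall y forall z ((x R^3 y & xRz) -> exists w (y = w & z R^2 w))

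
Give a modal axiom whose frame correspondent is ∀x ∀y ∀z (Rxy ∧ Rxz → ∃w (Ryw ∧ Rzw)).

◇□q → □◇q

The condition is convergence. The .2 schema ◇□q → □◇q defines it.
Suppose ◇□q→□◇q is valid. Take Rxy, Rxz and set V(q)={w : Ryw}. Then □q at y so ◇□q at x, so □◇q at x, so ◇q at z, giving w with Rzw and Ryw.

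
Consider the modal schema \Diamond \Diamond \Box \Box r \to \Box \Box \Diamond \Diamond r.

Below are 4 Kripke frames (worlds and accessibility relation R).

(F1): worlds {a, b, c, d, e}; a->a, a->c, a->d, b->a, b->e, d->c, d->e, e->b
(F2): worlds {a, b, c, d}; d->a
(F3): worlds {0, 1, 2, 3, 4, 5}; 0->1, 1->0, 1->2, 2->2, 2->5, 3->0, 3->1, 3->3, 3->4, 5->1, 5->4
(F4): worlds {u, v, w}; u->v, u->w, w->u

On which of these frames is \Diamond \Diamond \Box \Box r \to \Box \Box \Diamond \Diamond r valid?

The schema corresponds to a generalized confluence (Geach) condition: \forall x \forall y \forall z ((x R^2 y \wedge x R^2 z) \to \exists w (y R^2 w \wedge z R^2 w)).
(F1): fails — aR²a, aR²c but no w with aR²w and cR²w.
(F2): satisfies the condition.
(F3): fails — 2R²1, 2R²4 but no w with 1R²w and 4R²w.
(F4): fails — wR²v, wR²v but no t with vR²t and vR²t.
Valid on: (F2).

(F2)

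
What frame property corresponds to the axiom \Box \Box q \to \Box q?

density

This is the C4 axiom.
It corresponds to density: \forall x \forall y (Rxy \to \exists z (Rxz \wedge Rzy)).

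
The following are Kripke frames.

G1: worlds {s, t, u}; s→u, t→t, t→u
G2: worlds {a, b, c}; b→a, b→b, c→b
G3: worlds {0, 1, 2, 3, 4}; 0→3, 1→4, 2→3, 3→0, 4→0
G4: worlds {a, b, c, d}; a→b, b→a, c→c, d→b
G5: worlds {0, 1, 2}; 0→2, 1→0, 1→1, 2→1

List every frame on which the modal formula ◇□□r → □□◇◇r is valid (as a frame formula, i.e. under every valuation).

Frame correspondent (Sahlqvist): ∀x ∀y ∀z ((xRy ∧ xR²z) → ∃w (yR²w ∧ zR²w)) — i.e. a generalized confluence (Geach) condition.
G1: fails — tRt, tR²u but no w with tR²w and uR²w.
G2: fails — bRa, bR²a but no w with aR²w and aR²w.
G3: fails — 0R3, 0R²0 but no w with 3R²w and 0R²w.
G4: fails — aRb, aR²a but no w with bR²w and aR²w.
G5: satisfies the condition.

G5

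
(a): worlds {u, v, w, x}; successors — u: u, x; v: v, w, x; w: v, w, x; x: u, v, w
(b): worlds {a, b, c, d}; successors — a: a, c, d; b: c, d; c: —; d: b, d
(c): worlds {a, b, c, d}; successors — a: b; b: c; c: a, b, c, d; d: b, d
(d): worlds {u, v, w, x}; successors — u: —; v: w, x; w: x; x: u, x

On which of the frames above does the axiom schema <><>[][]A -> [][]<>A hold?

This is the axiom for a generalized confluence (Geach) condition; its first-order frame correspondent is forall x forall y forall z ((x R^2 y & x R^2 z) -> exists w (y R^2 w & zRw)).
(a): satisfies the condition.
(b): fails — aR²a, aR²c but no w with aR²w and cRw.
(c): fails — bR²a, bR²a but no w with aR²w and aRw.
(d): fails — vR²u, vR²u but no t with uR²t and uRt.

(a)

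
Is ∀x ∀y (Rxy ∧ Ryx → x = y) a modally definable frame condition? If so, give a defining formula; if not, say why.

No

If a class were modally definable it would be closed under surjective bounded morphisms (Goldblatt–Thomason).
The 6-cycle (worlds a,b,c,d,e,f with a→b→c→d→e→f→a) is antisymmetric. Sending even-indexed worlds to s and odd-indexed worlds to t is a surjective bounded morphism onto the two-world frame with s↔t, which is not antisymmetric.
So no modal formula (or set of formulas) defines exactly the antisymmetric frames.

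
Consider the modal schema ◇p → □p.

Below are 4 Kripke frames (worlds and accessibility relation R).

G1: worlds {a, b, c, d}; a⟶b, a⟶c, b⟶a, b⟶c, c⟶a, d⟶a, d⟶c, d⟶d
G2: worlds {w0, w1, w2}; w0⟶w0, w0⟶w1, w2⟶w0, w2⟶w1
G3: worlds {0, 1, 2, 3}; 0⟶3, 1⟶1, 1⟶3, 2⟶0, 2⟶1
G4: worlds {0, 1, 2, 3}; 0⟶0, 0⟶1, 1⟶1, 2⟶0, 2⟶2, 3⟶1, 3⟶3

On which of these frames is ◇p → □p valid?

none

The schema corresponds to partial functionality: ∀x ∀y ∀z (Rxy ∧ Rxz → y = z).
G1: fails — a sees both b and c.
G2: fails — w0 sees both w0 and w1.
G3: fails — 1 sees both 1 and 3.
G4: fails — 0 sees both 0 and 1.
Valid on no frame.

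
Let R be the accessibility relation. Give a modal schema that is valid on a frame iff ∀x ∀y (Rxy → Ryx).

q → □◇q

A defining formula is q → □◇q (the B axiom).
Suppose q→□◇q is valid. Take Rxy and set V(q)={x}. Then q at x, so □◇q at x, so ◇q at y, so some z with Ryz has q; z=x, i.e. Ryx.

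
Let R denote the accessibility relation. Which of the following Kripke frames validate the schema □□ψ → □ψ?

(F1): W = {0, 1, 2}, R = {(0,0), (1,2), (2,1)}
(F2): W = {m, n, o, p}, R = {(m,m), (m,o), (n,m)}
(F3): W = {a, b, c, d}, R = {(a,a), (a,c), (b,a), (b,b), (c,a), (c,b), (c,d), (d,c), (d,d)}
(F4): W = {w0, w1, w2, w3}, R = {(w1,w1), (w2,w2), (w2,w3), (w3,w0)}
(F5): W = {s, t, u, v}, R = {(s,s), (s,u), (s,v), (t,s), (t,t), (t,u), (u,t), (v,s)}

(F2), (F3), (F5)

The schema corresponds to density: ∀x ∀y (Rxy → ∃z (Rxz ∧ Rzy)).
(F1): fails — R12 but no z with R1z and Rz2.
(F2): holds.
(F3): holds.
(F4): fails — Rw3w0 but no z with Rw3z and Rzw0.
(F5): holds.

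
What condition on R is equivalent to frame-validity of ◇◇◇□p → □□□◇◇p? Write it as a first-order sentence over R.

This is a Sahlqvist (Geach-type) schema ◇^3□^1p → □^3◇^2p.
Minimal-valuation argument: fix x; take any y with xR^3y and any z with xR^3z. Set V(p) to the set of worlds R-reachable from y in exactly 1 step. Then □^1p holds at y, so the antecedent holds at x; validity forces ◇^2p at z, giving a w with zR^2w and yR^1w.
First-order correspondent: ∀x ∀y ∀z ((xR³y ∧ xR³z) → ∃w (yRw ∧ zR²w)).

∀x ∀y ∀z ((xR³y ∧ xR³z) → ∃w (yRw ∧ zR²w))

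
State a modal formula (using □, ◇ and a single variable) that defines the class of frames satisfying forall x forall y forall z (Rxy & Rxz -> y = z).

◇ψ → □ψ

This is partial functionality; the standard corresponding axiom is CD: ◇ψ → □ψ.
Suppose ◇ψ→□ψ is valid. Take Rxy, Rxz and set V(ψ)={y}. Then ◇ψ at x, so □ψ at x, so ψ at z, i.e. z=y.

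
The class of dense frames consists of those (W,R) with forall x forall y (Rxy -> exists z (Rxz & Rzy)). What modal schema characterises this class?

This is density; the standard corresponding axiom is C4: □□r → □r.
Suppose □□r→□r is valid. Take Rxy and set V(r)={w : xR²w}. Then □□r at x, so □r at x, so r at y, i.e. ∃z(Rxz∧Rzy).

□□r → □r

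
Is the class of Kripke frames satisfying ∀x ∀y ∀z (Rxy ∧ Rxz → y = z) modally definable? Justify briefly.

Definable; ◇p → □p defines it

Yes: it is partial functionality, defined by the CD schema ◇p → □p.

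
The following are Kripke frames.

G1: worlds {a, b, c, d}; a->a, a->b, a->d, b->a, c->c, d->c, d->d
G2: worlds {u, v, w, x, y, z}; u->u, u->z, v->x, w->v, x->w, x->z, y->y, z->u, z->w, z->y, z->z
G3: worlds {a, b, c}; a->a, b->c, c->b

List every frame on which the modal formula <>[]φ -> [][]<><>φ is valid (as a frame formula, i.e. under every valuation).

G3

This is the axiom for a generalized confluence (Geach) condition; its first-order frame correspondent is forall x forall y forall z ((xRy & x R^2 z) -> exists w (yRw & z R^2 w)).
G1: fails — aRa, aR²c but no w with aRw and cR²w.
G2: fails — uRu, uR²w but no t with uRt and wR²t.
G3: ✓.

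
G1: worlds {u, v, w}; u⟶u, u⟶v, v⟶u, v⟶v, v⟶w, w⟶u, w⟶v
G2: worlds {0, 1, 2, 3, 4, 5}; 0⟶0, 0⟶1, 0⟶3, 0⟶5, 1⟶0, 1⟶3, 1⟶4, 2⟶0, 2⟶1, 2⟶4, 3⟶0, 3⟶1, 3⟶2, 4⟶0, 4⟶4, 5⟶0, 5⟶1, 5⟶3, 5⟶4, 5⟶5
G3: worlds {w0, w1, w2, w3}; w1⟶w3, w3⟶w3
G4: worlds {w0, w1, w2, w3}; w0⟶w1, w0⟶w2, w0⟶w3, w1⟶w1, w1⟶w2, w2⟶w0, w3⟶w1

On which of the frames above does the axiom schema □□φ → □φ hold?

This is the axiom for density; its first-order frame correspondent is ∀x ∀y (Rxy → ∃z (Rxz ∧ Rzy)).
G1: satisfies the condition.
G2: fails — R32 but no z with R3z and Rz2.
G3: satisfies the condition.
G4: fails — Rw2w0 but no z with Rw2z and Rzw0.

G1, G3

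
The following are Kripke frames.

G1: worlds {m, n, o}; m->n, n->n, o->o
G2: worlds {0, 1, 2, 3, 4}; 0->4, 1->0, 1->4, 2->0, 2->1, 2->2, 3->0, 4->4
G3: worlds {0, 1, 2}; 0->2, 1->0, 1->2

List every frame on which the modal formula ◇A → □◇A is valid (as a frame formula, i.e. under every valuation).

G1

Frame correspondent (Sahlqvist): ∀x ∀y ∀z (Rxy ∧ Rxz → Ryz) — i.e. the Euclidean property.
G1: condition met.
G2: fails — R10 and R10 but not R00.
G3: fails — R02 and R02 but not R22.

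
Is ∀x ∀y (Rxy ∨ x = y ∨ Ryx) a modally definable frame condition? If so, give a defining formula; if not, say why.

Any modally definable frame class is closed under disjoint unions.
Take 2 disjoint single-world reflexive frames: each is trivially connected, but their disjoint union has 2 worlds with no edge between distinct components, so it is not connected.
Hence connectedness of R is not modally definable.

No — not modally definable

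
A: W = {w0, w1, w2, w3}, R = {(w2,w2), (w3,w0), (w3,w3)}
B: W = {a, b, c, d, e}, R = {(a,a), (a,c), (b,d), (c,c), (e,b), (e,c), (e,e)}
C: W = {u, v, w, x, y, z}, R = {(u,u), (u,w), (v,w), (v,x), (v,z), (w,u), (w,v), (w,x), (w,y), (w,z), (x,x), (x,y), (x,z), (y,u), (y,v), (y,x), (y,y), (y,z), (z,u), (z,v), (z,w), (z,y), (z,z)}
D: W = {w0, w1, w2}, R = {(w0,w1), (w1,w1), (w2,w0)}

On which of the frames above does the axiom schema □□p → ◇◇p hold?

This is the axiom for a generalized confluence (Geach) condition; its first-order frame correspondent is ∀x ∃w (xR²w ∧ xR²w).
A: fails — at w0 but no w with w0R²w and w0R²w.
B: fails — at b but no w with bR²w and bR²w.
C: holds.
D: holds.
Valid on: C, D.

C, D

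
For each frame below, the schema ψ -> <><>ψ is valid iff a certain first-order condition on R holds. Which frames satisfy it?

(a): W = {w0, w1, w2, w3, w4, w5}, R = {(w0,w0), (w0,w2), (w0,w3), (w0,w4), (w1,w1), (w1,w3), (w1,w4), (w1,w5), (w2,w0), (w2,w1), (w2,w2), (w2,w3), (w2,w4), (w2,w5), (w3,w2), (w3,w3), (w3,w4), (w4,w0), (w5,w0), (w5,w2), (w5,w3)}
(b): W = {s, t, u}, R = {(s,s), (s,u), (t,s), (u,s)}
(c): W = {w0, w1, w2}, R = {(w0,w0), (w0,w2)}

(a)

Frame correspondent (Sahlqvist): forall x exists w (x = w & x R^2 w) — i.e. a generalized confluence (Geach) condition.
(a): holds.
(b): fails — at t but no w with t=w and tR²w.
(c): fails — at w1 but no w with w1=w and w1R²w.
Valid on: (a).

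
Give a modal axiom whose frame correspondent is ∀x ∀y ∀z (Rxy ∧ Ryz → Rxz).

□q → □□q

A defining formula is □q → □□q (the 4 axiom).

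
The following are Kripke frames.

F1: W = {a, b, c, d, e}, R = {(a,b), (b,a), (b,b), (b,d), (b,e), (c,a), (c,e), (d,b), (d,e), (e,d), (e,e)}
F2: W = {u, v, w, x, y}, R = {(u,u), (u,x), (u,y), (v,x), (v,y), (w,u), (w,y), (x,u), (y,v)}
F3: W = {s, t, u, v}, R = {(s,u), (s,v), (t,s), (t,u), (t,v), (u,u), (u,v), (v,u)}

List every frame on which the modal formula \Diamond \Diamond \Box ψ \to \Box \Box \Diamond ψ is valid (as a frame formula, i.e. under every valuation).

This is the axiom for a generalized confluence (Geach) condition; its first-order frame correspondent is \forall x \forall y \forall z ((x R^2 y \wedge x R^2 z) \to \exists w (yRw \wedge zRw)).
F1: fails — aR²a, aR²e but no w with aRw and eRw.
F2: fails — uR²u, uR²y but no t with uRt and yRt.
F3: holds.

F3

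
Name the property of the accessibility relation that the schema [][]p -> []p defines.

density: forall x forall y (Rxy -> exists z (Rxz & Rzy))

Suppose □□p→□p is valid. Take Rxy and set V(p)={w : xR²w}. Then □□p at x, so □p at x, so p at y, i.e. ∃z(Rxz∧Rzy).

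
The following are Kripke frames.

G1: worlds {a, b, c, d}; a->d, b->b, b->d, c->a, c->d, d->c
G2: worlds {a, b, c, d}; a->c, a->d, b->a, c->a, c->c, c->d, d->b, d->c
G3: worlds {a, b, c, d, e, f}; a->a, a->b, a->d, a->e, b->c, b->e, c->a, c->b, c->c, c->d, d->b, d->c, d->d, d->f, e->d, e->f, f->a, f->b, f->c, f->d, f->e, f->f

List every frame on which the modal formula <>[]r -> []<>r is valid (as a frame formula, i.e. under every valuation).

G2

Frame correspondent (Sahlqvist): forall x forall y forall z (Rxy & Rxz -> exists w (Ryw & Rzw)) — i.e. convergence.
G1: fails — Rbb and Rbd but b and d have no common successor.
G2: satisfies the condition.
G3: fails — Rab and Rae but b and e have no common successor.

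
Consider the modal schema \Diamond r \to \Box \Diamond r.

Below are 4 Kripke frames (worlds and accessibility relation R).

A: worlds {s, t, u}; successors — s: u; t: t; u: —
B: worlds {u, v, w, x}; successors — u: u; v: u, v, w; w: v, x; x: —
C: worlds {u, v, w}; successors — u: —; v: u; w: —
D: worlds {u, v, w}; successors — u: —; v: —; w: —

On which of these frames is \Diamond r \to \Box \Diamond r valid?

D

The schema corresponds to the Euclidean property: \forall x \forall y \forall z (Rxy \wedge Rxz \to Ryz).
A: fails — Rsu and Rsu but not Ruu.
B: fails — Rvw and Rvw but not Rww.
C: fails — Rvu and Rvu but not Ruu.
D: satisfies the condition.
Valid on: D.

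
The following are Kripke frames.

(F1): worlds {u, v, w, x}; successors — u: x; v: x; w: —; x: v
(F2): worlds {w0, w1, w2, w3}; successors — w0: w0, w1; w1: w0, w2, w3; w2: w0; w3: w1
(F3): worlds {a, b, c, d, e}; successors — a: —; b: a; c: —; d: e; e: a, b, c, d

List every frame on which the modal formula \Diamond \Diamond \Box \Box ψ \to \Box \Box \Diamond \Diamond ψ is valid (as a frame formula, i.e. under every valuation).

(F1), (F2)

Frame correspondent (Sahlqvist): \forall x \forall y \forall z ((x R^2 y \wedge x R^2 z) \to \exists w (y R^2 w \wedge z R^2 w)) — i.e. a generalized confluence (Geach) condition.
(F1): holds.
(F2): holds.
(F3): fails — dR²a, dR²a but no w with aR²w and aR²w.
Valid on: (F1), (F2).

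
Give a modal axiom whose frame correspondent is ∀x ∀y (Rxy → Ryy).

□(□ψ → ψ)

A defining formula is □(□ψ → ψ) (the T□ axiom).
Suppose □(□ψ→ψ) is valid. Take Rxy and set V(ψ)={w : Ryw}. Then at y, □ψ holds; since □(□ψ→ψ) at x, □ψ→ψ at y, so ψ at y, i.e. Ryy.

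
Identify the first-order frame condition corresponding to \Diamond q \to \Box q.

This is the CD axiom.
It corresponds to partial functionality: \forall x \forall y \forall z (Rxy \wedge Rxz \to y = z).

partial functionality: \forall x \forall y \forall z (Rxy \wedge Rxz \to y = z)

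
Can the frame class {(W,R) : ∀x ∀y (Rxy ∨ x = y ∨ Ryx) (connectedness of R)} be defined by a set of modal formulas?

No — not modally definable

If a class were modally definable it would be closed under disjoint unions (Goldblatt–Thomason).
Take 3 disjoint single-world reflexive frames: each is trivially connected, but their disjoint union has 3 worlds with no edge between distinct components, so it is not connected.
So the class is not modally definable.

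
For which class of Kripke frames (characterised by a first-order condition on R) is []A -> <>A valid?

seriality: forall x exists y Rxy

Suppose □A→◇A is valid. At any x set V(A)=W. Then □A at x, so ◇A at x, so x has a successor.
Conversely, on a frame with seriality the schema holds at every world under every valuation.
So the correspondent is seriality.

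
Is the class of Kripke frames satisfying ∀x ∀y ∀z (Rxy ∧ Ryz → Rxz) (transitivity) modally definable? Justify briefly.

This is a Sahlqvist condition; the 4 axiom □p → □□p defines it.
Suppose □p→□□p is valid. Take Rxy, Ryz and set V(p)={w : Rxw}. Then □p at x, so □□p at x, so □p at y, so p at z, i.e. Rxz.

Definable; □p → □□p defines it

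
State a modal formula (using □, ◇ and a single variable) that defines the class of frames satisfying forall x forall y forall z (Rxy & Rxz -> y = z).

This is partial functionality; the standard corresponding axiom is CD: ◇s → □s.
Suppose ◇s→□s is valid. Take Rxy, Rxz and set V(s)={y}. Then ◇s at x, so □s at x, so s at z, i.e. z=y.

◇s → □s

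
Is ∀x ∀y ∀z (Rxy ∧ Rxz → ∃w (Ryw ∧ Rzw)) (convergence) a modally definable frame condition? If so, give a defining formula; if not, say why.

The condition is convergence. A defining modal formula is ◇□p → □◇p.

Yes, by ◇□p → □◇p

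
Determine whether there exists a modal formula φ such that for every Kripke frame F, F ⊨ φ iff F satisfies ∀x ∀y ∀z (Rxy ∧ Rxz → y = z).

Yes, by ◇p → □p

Yes: it is partial functionality, defined by the CD schema ◇p → □p.
Suppose ◇p→□p is valid. Take Rxy, Rxz and set V(p)={y}. Then ◇p at x, so □p at x, so p at z, i.e. z=y.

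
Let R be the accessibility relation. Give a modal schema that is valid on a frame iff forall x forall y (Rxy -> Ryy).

□(□r → r)

The condition is shift-reflexivity. The T□ schema □(□r → r) defines it.
Suppose □(□r→r) is valid. Take Rxy and set V(r)={w : Ryw}. Then at y, □r holds; since □(□r→r) at x, □r→r at y, so r at y, i.e. Ryy.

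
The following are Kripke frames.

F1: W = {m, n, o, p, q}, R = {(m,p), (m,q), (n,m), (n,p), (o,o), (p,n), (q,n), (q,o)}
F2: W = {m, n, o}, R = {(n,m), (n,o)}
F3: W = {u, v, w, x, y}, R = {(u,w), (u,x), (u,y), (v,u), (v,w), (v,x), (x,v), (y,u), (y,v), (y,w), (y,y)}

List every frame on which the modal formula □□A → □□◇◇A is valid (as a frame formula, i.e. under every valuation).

The schema corresponds to a generalized confluence (Geach) condition: ∀x ∀z (xR²z → ∃w (xR²w ∧ zR²w)).
F1: fails — pR²m but no w with pR²w and mR²w.
F2: condition met.
F3: fails — uR²w but no t with uR²t and wR²t.
Valid on: F2.

F2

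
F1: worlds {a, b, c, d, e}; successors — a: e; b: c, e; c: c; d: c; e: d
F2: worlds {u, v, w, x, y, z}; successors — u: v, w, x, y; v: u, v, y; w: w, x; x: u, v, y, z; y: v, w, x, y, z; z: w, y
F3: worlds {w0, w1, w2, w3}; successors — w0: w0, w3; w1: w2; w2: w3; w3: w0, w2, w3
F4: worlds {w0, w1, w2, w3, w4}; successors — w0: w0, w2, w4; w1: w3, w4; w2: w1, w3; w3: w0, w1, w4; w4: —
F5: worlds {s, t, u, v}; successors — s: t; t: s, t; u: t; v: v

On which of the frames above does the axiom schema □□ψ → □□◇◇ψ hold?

This is the axiom for a generalized confluence (Geach) condition; its first-order frame correspondent is ∀x ∀z (xR²z → ∃w (xR²w ∧ zR²w)).
F1: fails — aR²d but no w with aR²w and dR²w.
F2: holds.
F3: holds.
F4: fails — w0R²w4 but no w with w0R²w and w4R²w.
F5: holds.

F2, F3, F5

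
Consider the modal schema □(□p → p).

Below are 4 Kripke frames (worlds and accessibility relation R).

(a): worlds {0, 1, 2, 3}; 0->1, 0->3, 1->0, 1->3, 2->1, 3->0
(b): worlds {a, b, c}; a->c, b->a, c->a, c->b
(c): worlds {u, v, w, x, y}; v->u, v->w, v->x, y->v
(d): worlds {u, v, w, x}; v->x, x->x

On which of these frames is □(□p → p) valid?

(d)

The schema corresponds to shift-reflexivity: ∀x ∀y (Rxy → Ryy).
(a): fails — R10 but not R00.
(b): fails — Rac but not Rcc.
(c): fails — Rvu but not Ruu.
(d): holds.
Valid on: (d).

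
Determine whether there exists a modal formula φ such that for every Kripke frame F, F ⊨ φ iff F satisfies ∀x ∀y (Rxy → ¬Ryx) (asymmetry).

Not definable by any modal formula

If a class were modally definable it would be closed under surjective bounded morphisms (Goldblatt–Thomason).
The 5-cycle (worlds a,b,c,d,e with a→b→c→d→e→a) is asymmetric. Mapping every world to a single reflexive point • is a surjective bounded morphism, and the reflexive point is not asymmetric (R•• but asymmetry requires ¬R••).
Hence asymmetry is not modally definable.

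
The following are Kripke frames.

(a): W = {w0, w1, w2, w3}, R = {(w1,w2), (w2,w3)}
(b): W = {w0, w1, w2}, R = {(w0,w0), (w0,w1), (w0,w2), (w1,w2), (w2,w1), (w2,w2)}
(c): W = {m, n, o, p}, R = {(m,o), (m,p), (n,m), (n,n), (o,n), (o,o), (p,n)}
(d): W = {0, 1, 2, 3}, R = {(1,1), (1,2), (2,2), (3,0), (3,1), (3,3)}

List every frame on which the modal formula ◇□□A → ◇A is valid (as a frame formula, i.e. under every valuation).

The schema corresponds to a generalized confluence (Geach) condition: ∀x ∀y (xRy → ∃w (yR²w ∧ xRw)).
(a): fails — w1Rw2 but no w with w2R²w and w1Rw.
(b): holds.
(c): fails — mRp but no w with pR²w and mRw.
(d): fails — 3R0 but no w with 0R²w and 3Rw.
Valid on: (b).

(b)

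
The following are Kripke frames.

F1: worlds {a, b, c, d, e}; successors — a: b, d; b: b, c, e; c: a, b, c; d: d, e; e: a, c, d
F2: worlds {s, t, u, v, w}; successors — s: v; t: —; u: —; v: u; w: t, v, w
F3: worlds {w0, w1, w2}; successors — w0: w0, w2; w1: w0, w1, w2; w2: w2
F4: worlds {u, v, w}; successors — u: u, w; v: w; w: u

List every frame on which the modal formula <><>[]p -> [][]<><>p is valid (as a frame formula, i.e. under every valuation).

The schema corresponds to a generalized confluence (Geach) condition: forall x forall y forall z ((x R^2 y & x R^2 z) -> exists w (yRw & z R^2 w)).
F1: ✓.
F2: fails — sR²u, sR²u but no w* with uRw* and uR²w*.
F3: ✓.
F4: ✓.
Valid on: F1, F3, F4.

F1, F3, F4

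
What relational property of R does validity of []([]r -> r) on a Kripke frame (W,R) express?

This is the T□ axiom.
It corresponds to shift-reflexivity: forall x forall y (Rxy -> Ryy).

shift-reflexivity: forall x forall y (Rxy -> Ryy)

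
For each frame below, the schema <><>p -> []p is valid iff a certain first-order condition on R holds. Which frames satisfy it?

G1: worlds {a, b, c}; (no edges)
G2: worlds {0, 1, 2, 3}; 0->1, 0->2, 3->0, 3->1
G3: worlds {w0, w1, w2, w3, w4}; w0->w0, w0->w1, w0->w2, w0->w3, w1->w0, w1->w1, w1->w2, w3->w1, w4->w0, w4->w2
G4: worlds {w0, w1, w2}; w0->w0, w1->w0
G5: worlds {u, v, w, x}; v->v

G1, G4, G5

Frame correspondent (Sahlqvist): forall x forall y forall z ((x R^2 y & xRz) -> exists w (y = w & z = w)) — i.e. a generalized confluence (Geach) condition.
G1: ✓.
G2: fails — 3R²1, 3R0 but 1 ≠ 0.
G3: fails — w0R²w0, w0Rw1 but w0 ≠ w1.
G4: ✓.
G5: ✓.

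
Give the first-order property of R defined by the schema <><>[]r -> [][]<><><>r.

forall x forall y forall z ((x R^2 y & x R^2 z) -> exists w (yRw & z R^3 w))

This is a Sahlqvist (Geach-type) schema ◇^2□^1r → □^2◇^3r.
Minimal-valuation argument: fix x; take any y with xR^2y and any z with xR^2z. Set V(r) to the set of worlds R-reachable from y in exactly 1 step. Then □^1r holds at y, so the antecedent holds at x; validity forces ◇^3r at z, giving a w with zR^3w and yR^1w.
First-order correspondent: forall x forall y forall z ((x R^2 y & x R^2 z) -> exists w (yRw & z R^3 w)).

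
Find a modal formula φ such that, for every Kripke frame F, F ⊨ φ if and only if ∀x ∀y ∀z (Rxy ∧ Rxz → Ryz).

◇ψ → □◇ψ

This is the Euclidean property; the standard corresponding axiom is 5: ◇ψ → □◇ψ.
Suppose ◇ψ→□◇ψ is valid. Take Rxy, Rxz and set V(ψ)={y}. Then ◇ψ at x, so □◇ψ at x, so ◇ψ at z, so some w with Rzw has ψ; w=y, i.e. Rzy. By symmetry of the argument, Ryz.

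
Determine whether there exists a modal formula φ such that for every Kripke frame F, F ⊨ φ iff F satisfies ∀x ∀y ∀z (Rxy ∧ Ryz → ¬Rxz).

Any modally definable frame class is closed under surjective bounded morphisms.
The 3-cycle (worlds a,b,c with a→b→c→a) is intransitive. Mapping every world to a single reflexive point • is a surjective bounded morphism; the reflexive point is not intransitive (R••∧R•• but R••).
So no modal formula (or set of formulas) defines exactly the intransitive frames.

No — not modally definable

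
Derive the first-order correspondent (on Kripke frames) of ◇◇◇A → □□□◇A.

∀x ∀y ∀z ((xR³y ∧ xR³z) → ∃w (y = w ∧ zRw))

This is a Sahlqvist (Geach-type) schema ◇^3□^0A → □^3◇^1A.
First-order correspondent: ∀x ∀y ∀z ((xR³y ∧ xR³z) → ∃w (y = w ∧ zRw)).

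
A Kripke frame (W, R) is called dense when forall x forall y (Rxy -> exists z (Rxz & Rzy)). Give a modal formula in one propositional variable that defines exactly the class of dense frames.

□□s → □s

This is density; the standard corresponding axiom is C4: □□s → □s.
Suppose □□s→□s is valid. Take Rxy and set V(s)={w : xR²w}. Then □□s at x, so □s at x, so s at y, i.e. ∃z(Rxz∧Rzy).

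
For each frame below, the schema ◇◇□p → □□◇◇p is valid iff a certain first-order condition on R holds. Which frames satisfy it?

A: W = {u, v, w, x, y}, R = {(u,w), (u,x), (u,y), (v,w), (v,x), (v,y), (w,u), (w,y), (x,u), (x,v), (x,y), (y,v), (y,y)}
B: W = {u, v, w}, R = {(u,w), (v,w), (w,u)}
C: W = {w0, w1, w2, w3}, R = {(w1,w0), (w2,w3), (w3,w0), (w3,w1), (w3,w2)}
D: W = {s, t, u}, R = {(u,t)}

This is the axiom for a generalized confluence (Geach) condition; its first-order frame correspondent is ∀x ∀y ∀z ((xR²y ∧ xR²z) → ∃w (yRw ∧ zR²w)).
A: satisfies the condition.
B: fails — uR²u, uR²u but no t with uRt and uR²t.
C: fails — w2R²w0, w2R²w0 but no w with w0Rw and w0R²w.
D: satisfies the condition.

A, D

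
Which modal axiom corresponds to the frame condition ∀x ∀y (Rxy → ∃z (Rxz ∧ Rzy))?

A defining formula is □□q → □q (the C4 axiom).

□□q → □q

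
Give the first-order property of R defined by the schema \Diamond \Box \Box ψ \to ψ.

\forall x \forall y (xRy \to \exists w (y R^2 w \wedge x = w))

This is a Sahlqvist (Geach-type) schema ◇^1□^2ψ → □^0◇^0ψ.
First-order correspondent: \forall x \forall y (xRy \to \exists w (y R^2 w \wedge x = w)).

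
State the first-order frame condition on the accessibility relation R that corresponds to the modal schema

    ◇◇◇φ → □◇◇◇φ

This is a Sahlqvist (Geach-type) schema ◇^3□^0φ → □^1◇^3φ.
Minimal-valuation argument: fix x; take any y with xR^3y and any z with xR^1z. Set V(φ) to the set of worlds R-reachable from y in exactly 0 steps. Then □^0φ holds at y, so the antecedent holds at x; validity forces ◇^3φ at z, giving a w with zR^3w and yR^0w.
First-order correspondent: ∀x ∀y ∀z ((xR³y ∧ xRz) → ∃w (y = w ∧ zR³w)).

∀x ∀y ∀z ((xR³y ∧ xRz) → ∃w (y = w ∧ zR³w))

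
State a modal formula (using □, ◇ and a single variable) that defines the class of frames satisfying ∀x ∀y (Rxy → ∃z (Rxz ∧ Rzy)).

□□q → □q

This is density; the standard corresponding axiom is C4: □□q → □q.
Suppose □□q→□q is valid. Take Rxy and set V(q)={w : xR²w}. Then □□q at x, so □q at x, so q at y, i.e. ∃z(Rxz∧Rzy).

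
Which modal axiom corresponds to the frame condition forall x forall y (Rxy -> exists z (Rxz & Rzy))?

A defining formula is □□ψ → □ψ (the C4 axiom).

□□ψ → □ψ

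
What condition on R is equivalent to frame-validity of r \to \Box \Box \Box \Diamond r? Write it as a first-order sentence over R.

\forall x \forall z (x R^3 z \to \exists w (x = w \wedge zRw))

This is a Sahlqvist (Geach-type) schema ◇^0□^0r → □^3◇^1r.
Minimal-valuation argument: fix x; take any y with xR^0y and any z with xR^3z. Set V(r) to the set of worlds R-reachable from y in exactly 0 steps. Then □^0r holds at y, so the antecedent holds at x; validity forces ◇^1r at z, giving a w with zR^1w and yR^0w.
First-order correspondent: \forall x \forall z (x R^3 z \to \exists w (x = w \wedge zRw)).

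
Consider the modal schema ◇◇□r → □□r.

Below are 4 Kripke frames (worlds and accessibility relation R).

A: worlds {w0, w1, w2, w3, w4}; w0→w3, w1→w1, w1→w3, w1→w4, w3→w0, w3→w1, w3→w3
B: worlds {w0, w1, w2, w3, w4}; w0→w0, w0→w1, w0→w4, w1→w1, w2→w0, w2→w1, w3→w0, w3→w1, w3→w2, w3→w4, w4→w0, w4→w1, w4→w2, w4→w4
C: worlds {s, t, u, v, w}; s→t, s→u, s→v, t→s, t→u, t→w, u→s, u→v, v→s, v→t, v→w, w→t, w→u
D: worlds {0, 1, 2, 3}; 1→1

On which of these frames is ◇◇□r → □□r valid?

Frame correspondent (Sahlqvist): ∀x ∀y ∀z ((xR²y ∧ xR²z) → ∃w (yRw ∧ z = w)) — i.e. a generalized confluence (Geach) condition.
A: fails — w0R²w0, w0R²w0 but no w with w0Rw and w0=w.
B: fails — w0R²w0, w0R²w2 but no w with w0Rw and w2=w.
C: fails — sR²s, sR²s but no w* with sRw* and s=w*.
D: condition met.
Valid on: D.

D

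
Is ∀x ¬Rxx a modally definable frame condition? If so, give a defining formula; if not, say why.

No

If a class were modally definable it would be closed under surjective bounded morphisms (Goldblatt–Thomason).
The 5-cycle (worlds a,b,c,d,e with a→b→c→d→e→a) is irreflexive, and the map sending every world to a single reflexive point • is a surjective bounded morphism (forth: every edge maps to (•,•); back: every world has a successor). So any modal formula valid on the 5-cycle is also valid on the reflexive point, which is not irreflexive.
Hence irreflexivity is not modally definable.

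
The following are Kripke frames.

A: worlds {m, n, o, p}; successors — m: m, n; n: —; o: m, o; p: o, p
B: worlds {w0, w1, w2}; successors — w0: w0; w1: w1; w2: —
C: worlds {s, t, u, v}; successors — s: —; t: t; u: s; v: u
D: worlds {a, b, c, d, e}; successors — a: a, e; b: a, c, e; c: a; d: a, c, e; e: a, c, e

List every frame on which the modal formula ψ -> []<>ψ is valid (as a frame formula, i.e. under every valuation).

Frame correspondent (Sahlqvist): forall x forall y (Rxy -> Ryx) — i.e. symmetry.
A: fails — Rom but not Rmo.
B: ✓.
C: fails — Rvu but not Ruv.
D: fails — Rbc but not Rcb.

B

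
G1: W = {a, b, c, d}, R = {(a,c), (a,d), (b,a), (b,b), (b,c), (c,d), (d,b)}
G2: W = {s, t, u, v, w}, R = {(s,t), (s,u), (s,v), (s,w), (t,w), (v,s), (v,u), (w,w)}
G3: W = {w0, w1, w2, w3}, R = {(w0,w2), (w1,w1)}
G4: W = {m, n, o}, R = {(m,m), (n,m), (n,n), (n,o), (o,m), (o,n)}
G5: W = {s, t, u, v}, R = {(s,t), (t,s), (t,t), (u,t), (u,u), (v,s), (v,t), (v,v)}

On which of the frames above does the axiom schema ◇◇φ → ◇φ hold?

G3

This is the axiom for transitivity; its first-order frame correspondent is ∀x ∀y ∀z (Rxy ∧ Ryz → Rxz).
G1: fails — Rbc and Rcd but not Rbd.
G2: fails — Rvs and Rsv but not Rvv.
G3: ✓.
G4: fails — Ron and Rno but not Roo.
G5: fails — Rut and Rts but not Rus.
Valid on: G3.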